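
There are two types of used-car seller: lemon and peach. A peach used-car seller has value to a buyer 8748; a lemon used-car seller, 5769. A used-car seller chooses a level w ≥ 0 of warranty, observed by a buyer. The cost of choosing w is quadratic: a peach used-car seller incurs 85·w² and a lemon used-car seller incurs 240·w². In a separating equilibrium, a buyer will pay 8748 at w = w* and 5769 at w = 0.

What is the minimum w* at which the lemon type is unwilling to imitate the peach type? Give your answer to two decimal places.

The lemon type at w = 0 receives 5769; imitating at w* yields 8748 − 240·w*².
Indifference: 5769 = 8748 − 240·w*², so w*² = (8748 − 5769) / 240 = 12.4125.
w* = √12.4125 ≈ 3.52.

3.52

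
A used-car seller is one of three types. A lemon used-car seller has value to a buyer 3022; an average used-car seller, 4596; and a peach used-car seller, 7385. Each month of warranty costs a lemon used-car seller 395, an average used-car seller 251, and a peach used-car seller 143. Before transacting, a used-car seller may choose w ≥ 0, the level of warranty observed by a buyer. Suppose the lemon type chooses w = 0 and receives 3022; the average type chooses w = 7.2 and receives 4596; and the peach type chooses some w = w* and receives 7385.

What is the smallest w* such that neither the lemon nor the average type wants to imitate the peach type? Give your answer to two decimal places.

Lemon type (on-path payoff 3022) won't mimic when 3022 ≥ 7385 − 395·w*, i.e. w* ≥ 11.05.
Average type (on-path payoff 4596 − 251×7.2 = 2788.8) won't mimic when 2788.8 ≥ 7385 − 251·w*, i.e. w* ≥ 18.31.
Both must hold, so w* = max(11.05, 18.31) = 18.31. The average type's constraint binds.

18.31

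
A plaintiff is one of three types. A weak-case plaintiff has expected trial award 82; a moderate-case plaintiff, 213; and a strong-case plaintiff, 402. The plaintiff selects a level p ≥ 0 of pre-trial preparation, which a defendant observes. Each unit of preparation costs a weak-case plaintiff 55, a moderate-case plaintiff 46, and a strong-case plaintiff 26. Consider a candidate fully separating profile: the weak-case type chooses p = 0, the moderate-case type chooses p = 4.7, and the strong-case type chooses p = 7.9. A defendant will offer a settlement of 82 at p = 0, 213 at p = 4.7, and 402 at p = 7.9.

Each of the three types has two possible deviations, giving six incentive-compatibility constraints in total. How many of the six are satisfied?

4

Strong-case (own payoff 402 − 26×7.9 = 196.6): to p=0 gives 82 → no gain ✓; to p=4.7 gives 213 − 26×4.7 = 90.8 → no gain ✓.
Moderate-case (own payoff 213 − 46×4.7 = -3.2): to p=0 gives 82 → profitable ✗; to p=7.9 gives 402 − 46×7.9 = 38.6 → profitable ✗.
Weak-case (own payoff 82): to p=4.7 gives 213 − 55×4.7 = -45.5 → no gain ✓; to p=7.9 gives 402 − 55×7.9 = -32.5 → no gain ✓.
4 of the 6 constraints hold; not an equilibrium.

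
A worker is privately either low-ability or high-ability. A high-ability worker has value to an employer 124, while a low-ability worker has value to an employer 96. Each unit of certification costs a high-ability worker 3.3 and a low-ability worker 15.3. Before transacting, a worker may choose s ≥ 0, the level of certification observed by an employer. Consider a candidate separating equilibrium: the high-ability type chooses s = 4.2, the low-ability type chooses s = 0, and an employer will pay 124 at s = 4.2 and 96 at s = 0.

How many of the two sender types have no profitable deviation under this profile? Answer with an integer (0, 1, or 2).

2

Low-ability type: stay at 0 → 96; mimic → 124 − 15.3 × 4.2 = 59.74. IC holds (96 ≥ 59.74).
High-ability type: signal → 124 − 3.3 × 4.2 = 110.14; deviate to 0 → 96. IC holds (110.14 ≥ 96).
2 of 2 constraints hold, so this is a separating equilibrium.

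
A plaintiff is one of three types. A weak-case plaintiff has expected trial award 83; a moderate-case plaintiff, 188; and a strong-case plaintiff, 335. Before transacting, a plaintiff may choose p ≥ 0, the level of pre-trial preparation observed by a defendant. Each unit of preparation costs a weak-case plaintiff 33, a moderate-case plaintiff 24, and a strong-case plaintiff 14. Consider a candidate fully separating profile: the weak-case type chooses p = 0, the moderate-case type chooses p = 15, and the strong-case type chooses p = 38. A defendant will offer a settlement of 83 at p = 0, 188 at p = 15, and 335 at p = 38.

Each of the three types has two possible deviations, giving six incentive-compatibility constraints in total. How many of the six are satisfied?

3

Moderate-case (own payoff 188 − 24×15 = -172): to p=0 gives 83 → profitable ✗; to p=38 gives 335 − 24×38 = -577 → no gain ✓.
Strong-case (own payoff 335 − 14×38 = -197): to p=0 gives 83 → profitable ✗; to p=15 gives 188 − 14×15 = -22 → profitable ✗.
Weak-case (own payoff 83): to p=15 gives 188 − 33×15 = -307 → no gain ✓; to p=38 gives 335 − 33×38 = -919 → no gain ✓.
3 of the 6 constraints hold; not an equilibrium.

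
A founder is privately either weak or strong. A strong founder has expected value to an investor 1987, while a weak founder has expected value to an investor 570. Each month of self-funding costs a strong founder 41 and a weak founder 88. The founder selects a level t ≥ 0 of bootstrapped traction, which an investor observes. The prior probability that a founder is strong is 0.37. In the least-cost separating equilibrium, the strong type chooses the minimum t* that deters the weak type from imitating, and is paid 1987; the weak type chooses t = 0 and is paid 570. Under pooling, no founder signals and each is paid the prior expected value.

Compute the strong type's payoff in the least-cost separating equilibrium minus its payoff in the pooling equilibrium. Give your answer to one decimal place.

232.5

Least-cost separating signal: t* solves 570 = 1987 − 88·t*, so t* = (1987 − 570)/88 ≈ 16.1023.
Strong type's separating payoff: 1987 − 41 × t* = 1987 − 41 × (1987 − 570)/88 = 1987 − 58097/88 ≈ 1326.807.
Pooling payoff: 0.37 × 1987 + 0.63 × 570 = 1094.29.
Difference: 1326.807 − 1094.29 = 232.517, i.e. 232.5 to one decimal place.
The strong type prefers to separate.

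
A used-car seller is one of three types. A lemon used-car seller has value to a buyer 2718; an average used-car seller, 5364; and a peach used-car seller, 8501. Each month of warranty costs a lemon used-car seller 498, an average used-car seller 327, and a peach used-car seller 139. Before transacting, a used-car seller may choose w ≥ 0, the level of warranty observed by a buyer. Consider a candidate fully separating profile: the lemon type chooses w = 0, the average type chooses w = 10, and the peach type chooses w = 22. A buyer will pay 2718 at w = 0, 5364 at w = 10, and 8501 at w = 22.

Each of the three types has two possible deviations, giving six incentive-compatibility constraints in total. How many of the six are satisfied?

Peach (own payoff 8501 − 139×22 = 5443): to w=0 gives 2718 → no gain ✓; to w=10 gives 5364 − 139×10 = 3974 → no gain ✓.
Average (own payoff 5364 − 327×10 = 2094): to w=0 gives 2718 → profitable ✗; to w=22 gives 8501 − 327×22 = 1307 → no gain ✓.
Lemon (own payoff 2718): to w=10 gives 5364 − 498×10 = 384 → no gain ✓; to w=22 gives 8501 − 498×22 = -2455 → no gain ✓.
5 of the 6 constraints hold; not an equilibrium.

5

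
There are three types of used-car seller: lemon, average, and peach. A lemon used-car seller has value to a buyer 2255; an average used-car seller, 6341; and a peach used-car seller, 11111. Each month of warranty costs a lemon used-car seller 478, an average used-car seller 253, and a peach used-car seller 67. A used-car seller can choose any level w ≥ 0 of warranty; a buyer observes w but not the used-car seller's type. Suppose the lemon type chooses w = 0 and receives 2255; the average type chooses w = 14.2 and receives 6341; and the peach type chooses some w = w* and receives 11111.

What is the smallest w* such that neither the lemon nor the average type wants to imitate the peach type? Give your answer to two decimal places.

33.05

Average type (on-path payoff 6341 − 253×14.2 = 2748.4) won't mimic when 2748.4 ≥ 11111 − 253·w*, i.e. w* ≥ 33.05.
Lemon type (on-path payoff 2255) won't mimic when 2255 ≥ 11111 − 478·w*, i.e. w* ≥ 18.53.
Both must hold, so w* = max(18.53, 33.05) = 33.05. The average type's constraint binds.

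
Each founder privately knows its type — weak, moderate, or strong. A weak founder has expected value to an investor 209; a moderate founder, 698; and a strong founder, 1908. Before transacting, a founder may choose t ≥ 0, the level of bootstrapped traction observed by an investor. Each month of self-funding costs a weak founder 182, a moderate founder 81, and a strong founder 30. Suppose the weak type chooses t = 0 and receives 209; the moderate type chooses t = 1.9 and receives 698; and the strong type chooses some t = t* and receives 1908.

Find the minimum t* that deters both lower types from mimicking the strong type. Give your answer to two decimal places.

Weak type (on-path payoff 209) won't mimic when 209 ≥ 1908 − 182·t*, i.e. t* ≥ 9.34.
Moderate type (on-path payoff 698 − 81×1.9 = 544.1) won't mimic when 544.1 ≥ 1908 − 81·t*, i.e. t* ≥ 16.84.
Both must hold, so t* = max(9.34, 16.84) = 16.84. The moderate type's constraint binds.

16.84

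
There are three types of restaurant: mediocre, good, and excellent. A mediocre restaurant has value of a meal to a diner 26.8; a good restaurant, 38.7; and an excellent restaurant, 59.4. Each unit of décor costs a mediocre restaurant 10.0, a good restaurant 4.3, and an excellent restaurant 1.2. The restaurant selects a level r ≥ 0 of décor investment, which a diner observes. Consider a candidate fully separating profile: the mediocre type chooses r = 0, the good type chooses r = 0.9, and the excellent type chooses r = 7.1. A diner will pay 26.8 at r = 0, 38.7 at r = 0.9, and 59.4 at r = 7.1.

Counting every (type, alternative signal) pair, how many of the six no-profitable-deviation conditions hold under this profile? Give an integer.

Good (own payoff 38.7 − 4.3×0.9 = 34.83): to r=0 gives 26.8 → no gain ✓; to r=7.1 gives 59.4 − 4.3×7.1 = 28.87 → no gain ✓.
Mediocre (own payoff 26.8): to r=0.9 gives 38.7 − 10.0×0.9 = 29.7 → profitable ✗; to r=7.1 gives 59.4 − 10.0×7.1 = -11.6 → no gain ✓.
Excellent (own payoff 59.4 − 1.2×7.1 = 50.88): to r=0 gives 26.8 → no gain ✓; to r=0.9 gives 38.7 − 1.2×0.9 = 37.62 → no gain ✓.
5 of the 6 constraints hold; not an equilibrium.

5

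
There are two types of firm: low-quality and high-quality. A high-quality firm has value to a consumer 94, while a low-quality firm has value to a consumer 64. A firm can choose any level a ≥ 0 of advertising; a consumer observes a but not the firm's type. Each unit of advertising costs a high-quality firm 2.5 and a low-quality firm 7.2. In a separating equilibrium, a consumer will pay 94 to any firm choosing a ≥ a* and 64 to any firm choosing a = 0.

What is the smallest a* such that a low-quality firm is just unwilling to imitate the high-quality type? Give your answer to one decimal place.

4.2

A low-quality firm choosing a = 0 receives 64.
Imitating at a* instead would pay 94 at cost 7.2·a*, netting 94 − 7.2·a*.
Indifference: 64 = 94 − 7.2·a*, so a* = (94 − 64) / 7.2 ≈ 4.2.
At a* the low-quality type's incentive constraint just binds; the high-quality type strictly prefers a* since its per-unit cost is lower.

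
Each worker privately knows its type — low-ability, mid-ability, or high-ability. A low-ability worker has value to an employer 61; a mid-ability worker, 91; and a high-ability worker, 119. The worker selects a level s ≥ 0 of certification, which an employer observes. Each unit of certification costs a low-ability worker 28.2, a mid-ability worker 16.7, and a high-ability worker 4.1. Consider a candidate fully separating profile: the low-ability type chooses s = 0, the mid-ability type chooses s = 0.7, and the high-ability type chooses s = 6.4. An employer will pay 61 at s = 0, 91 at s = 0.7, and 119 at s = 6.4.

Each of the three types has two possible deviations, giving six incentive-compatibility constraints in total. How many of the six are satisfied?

5

Mid-ability (own payoff 91 − 16.7×0.7 = 79.31): to s=0 gives 61 → no gain ✓; to s=6.4 gives 119 − 16.7×6.4 = 12.12 → no gain ✓.
High-ability (own payoff 119 − 4.1×6.4 = 92.76): to s=0 gives 61 → no gain ✓; to s=0.7 gives 91 − 4.1×0.7 = 88.13 → no gain ✓.
Low-ability (own payoff 61): to s=0.7 gives 91 − 28.2×0.7 = 71.26 → profitable ✗; to s=6.4 gives 119 − 28.2×6.4 = -61.48 → no gain ✓.
5 of the 6 constraints hold; not an equilibrium.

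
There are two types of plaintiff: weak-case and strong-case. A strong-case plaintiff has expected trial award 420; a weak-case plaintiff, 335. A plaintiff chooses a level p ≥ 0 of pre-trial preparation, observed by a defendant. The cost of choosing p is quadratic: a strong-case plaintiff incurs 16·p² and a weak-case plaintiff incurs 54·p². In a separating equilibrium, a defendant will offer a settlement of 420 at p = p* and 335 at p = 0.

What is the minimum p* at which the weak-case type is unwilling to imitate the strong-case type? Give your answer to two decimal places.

1.25

The weak-case type at p = 0 receives 335; imitating at p* yields 420 − 54·p*².
Indifference: 335 = 420 − 54·p*², so p*² = (420 − 335) / 54 ≈ 1.5741.
p* = √1.5741 ≈ 1.25.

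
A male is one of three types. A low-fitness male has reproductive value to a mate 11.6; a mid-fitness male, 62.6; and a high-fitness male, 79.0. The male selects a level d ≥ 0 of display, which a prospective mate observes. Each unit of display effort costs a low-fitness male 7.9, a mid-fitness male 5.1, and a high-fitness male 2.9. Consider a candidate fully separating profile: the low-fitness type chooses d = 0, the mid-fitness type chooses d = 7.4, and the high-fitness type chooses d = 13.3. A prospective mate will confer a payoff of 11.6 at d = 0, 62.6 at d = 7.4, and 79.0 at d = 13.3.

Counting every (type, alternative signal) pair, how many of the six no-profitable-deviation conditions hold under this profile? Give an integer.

High-fitness (own payoff 79.0 − 2.9×13.3 = 40.43): to d=0 gives 11.6 → no gain ✓; to d=7.4 gives 62.6 − 2.9×7.4 = 41.14 → profitable ✗.
Mid-fitness (own payoff 62.6 − 5.1×7.4 = 24.86): to d=0 gives 11.6 → no gain ✓; to d=13.3 gives 79.0 − 5.1×13.3 = 11.17 → no gain ✓.
Low-fitness (own payoff 11.6): to d=7.4 gives 62.6 − 7.9×7.4 = 4.14 → no gain ✓; to d=13.3 gives 79.0 − 7.9×13.3 = -26.07 → no gain ✓.
5 of the 6 constraints hold; not an equilibrium.

5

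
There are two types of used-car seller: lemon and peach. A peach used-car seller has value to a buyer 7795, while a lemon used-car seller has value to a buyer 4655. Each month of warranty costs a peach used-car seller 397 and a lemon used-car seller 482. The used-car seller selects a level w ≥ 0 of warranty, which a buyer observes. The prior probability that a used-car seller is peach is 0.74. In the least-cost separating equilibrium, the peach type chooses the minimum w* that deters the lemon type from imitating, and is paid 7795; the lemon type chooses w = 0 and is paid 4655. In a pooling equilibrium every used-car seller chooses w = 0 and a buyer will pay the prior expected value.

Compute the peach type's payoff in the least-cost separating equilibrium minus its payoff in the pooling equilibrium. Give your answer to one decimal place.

-1769.9

Least-cost separating signal: w* solves 4655 = 7795 − 482·w*, so w* = (7795 − 4655)/482 ≈ 6.5145.
Peach type's separating payoff: 7795 − 397 × w* = 7795 − 397 × (7795 − 4655)/482 = 7795 − 1246580/482 ≈ 5208.734.
Pooling payoff: 0.74 × 7795 + 0.26 × 4655 = 6978.6.
Difference: 5208.734 − 6978.6 = -1769.866, i.e. -1769.9 to one decimal place.
The peach type would prefer the pooling outcome.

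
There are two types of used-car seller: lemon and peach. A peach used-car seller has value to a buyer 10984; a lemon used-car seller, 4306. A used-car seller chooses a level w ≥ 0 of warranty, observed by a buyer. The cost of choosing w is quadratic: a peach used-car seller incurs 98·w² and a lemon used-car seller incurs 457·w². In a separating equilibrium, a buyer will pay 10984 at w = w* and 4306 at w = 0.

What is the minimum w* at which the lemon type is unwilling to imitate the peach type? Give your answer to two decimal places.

3.82

The lemon type at w = 0 receives 4306; imitating at w* yields 10984 − 457·w*².
Indifference: 4306 = 10984 − 457·w*², so w*² = (10984 − 4306) / 457 ≈ 14.6127.
w* = √14.6127 ≈ 3.82.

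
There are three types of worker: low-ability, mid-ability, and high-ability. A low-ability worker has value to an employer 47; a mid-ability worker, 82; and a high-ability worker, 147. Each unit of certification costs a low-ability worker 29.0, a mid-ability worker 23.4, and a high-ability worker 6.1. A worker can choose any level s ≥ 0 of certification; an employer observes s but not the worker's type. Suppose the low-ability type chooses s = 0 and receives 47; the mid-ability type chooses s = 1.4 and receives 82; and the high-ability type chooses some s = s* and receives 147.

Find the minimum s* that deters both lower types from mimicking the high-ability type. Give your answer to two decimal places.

4.18

Mid-ability type (on-path payoff 82 − 23.4×1.4 = 49.24) won't mimic when 49.24 ≥ 147 − 23.4·s*, i.e. s* ≥ 4.18.
Low-ability type (on-path payoff 47) won't mimic when 47 ≥ 147 − 29.0·s*, i.e. s* ≥ 3.45.
Both must hold, so s* = max(3.45, 4.18) = 4.18. The mid-ability type's constraint binds.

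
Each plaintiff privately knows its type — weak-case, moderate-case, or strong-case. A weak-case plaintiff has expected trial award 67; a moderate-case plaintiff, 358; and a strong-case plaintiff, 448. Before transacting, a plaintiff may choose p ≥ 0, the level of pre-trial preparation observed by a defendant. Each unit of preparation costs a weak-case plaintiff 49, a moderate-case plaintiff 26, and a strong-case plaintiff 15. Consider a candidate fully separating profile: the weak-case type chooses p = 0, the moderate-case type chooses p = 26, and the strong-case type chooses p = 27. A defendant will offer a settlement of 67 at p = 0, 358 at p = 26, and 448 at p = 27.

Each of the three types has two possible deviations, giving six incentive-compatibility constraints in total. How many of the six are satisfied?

3

Strong-case (own payoff 448 − 15×27 = 43): to p=0 gives 67 → profitable ✗; to p=26 gives 358 − 15×26 = -32 → no gain ✓.
Weak-case (own payoff 67): to p=26 gives 358 − 49×26 = -916 → no gain ✓; to p=27 gives 448 − 49×27 = -875 → no gain ✓.
Moderate-case (own payoff 358 − 26×26 = -318): to p=0 gives 67 → profitable ✗; to p=27 gives 448 − 26×27 = -254 → profitable ✗.
3 of the 6 constraints hold; not an equilibrium.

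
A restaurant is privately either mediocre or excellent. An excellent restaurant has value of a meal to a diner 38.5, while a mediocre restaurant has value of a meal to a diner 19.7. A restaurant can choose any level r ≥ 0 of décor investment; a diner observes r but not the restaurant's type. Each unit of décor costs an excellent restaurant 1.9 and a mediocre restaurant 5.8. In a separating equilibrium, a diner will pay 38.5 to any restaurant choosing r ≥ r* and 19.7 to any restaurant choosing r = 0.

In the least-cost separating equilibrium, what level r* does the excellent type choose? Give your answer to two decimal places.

A mediocre restaurant choosing r = 0 receives 19.7.
Imitating at r* instead would pay 38.5 at cost 5.8·r*, netting 38.5 − 5.8·r*.
Indifference: 19.7 = 38.5 − 5.8·r*, so r* = (38.5 − 19.7) / 5.8 ≈ 3.24.
This is the mediocre type's binding incentive-compatibility constraint; any r ≥ 3.24 sustains separation on that side.

3.24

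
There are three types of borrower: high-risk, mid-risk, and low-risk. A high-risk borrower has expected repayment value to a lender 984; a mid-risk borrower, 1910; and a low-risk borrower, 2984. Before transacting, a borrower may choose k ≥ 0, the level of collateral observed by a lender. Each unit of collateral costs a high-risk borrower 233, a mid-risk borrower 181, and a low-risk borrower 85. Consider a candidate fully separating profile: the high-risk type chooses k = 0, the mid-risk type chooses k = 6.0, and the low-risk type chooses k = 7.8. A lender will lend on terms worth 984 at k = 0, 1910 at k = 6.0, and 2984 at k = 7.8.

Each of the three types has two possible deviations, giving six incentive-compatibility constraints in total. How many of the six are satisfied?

Mid-risk (own payoff 1910 − 181×6.0 = 824): to k=0 gives 984 → profitable ✗; to k=7.8 gives 2984 − 181×7.8 = 1572.2 → profitable ✗.
High-risk (own payoff 984): to k=6.0 gives 1910 − 233×6.0 = 512 → no gain ✓; to k=7.8 gives 2984 − 233×7.8 = 1166.6 → profitable ✗.
Low-risk (own payoff 2984 − 85×7.8 = 2321): to k=0 gives 984 → no gain ✓; to k=6.0 gives 1910 − 85×6.0 = 1400 → no gain ✓.
3 of the 6 constraints hold; not an equilibrium.

3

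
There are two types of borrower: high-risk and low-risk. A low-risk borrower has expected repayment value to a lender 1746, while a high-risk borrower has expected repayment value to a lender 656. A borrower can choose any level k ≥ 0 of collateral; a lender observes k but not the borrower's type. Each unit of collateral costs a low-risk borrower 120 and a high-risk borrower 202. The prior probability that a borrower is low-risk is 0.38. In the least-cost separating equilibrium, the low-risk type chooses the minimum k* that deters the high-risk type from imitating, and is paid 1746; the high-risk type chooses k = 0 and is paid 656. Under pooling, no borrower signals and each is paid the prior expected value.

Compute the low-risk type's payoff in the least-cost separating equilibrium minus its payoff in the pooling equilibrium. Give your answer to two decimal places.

28.28

Least-cost separating signal: k* solves 656 = 1746 − 202·k*, so k* = (1746 − 656)/202 ≈ 5.3960.
Low-risk type's separating payoff: 1746 − 120 × k* = 1746 − 120 × (1746 − 656)/202 = 1746 − 130800/202 ≈ 1098.4752.
Pooling payoff: 0.38 × 1746 + 0.62 × 656 = 1070.2.
Difference: 1098.4752 − 1070.2 = 28.2752, i.e. 28.28 to two decimal places.
The low-risk type prefers to separate.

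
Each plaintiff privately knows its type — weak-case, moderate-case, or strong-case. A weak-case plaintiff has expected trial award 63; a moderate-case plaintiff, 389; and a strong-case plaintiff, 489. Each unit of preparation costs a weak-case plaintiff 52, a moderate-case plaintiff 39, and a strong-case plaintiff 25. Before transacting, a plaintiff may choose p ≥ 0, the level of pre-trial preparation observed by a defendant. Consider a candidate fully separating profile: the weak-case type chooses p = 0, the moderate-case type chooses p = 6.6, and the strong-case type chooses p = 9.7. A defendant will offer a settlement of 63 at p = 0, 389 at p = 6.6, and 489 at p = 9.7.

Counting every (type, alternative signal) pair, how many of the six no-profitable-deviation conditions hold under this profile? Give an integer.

Weak-case (own payoff 63): to p=6.6 gives 389 − 52×6.6 = 45.8 → no gain ✓; to p=9.7 gives 489 − 52×9.7 = -15.4 → no gain ✓.
Moderate-case (own payoff 389 − 39×6.6 = 131.6): to p=0 gives 63 → no gain ✓; to p=9.7 gives 489 − 39×9.7 = 110.7 → no gain ✓.
Strong-case (own payoff 489 − 25×9.7 = 246.5): to p=0 gives 63 → no gain ✓; to p=6.6 gives 389 − 25×6.6 = 224 → no gain ✓.
6 of the 6 constraints hold; this profile is a separating equilibrium.

6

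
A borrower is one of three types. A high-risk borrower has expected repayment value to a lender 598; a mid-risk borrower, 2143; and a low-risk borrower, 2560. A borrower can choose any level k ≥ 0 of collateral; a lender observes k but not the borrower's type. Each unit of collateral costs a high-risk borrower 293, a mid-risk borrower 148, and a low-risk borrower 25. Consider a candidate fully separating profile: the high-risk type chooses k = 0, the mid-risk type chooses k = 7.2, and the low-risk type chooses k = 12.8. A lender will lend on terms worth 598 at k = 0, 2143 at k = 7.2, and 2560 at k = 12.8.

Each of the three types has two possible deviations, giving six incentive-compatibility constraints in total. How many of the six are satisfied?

Low-risk (own payoff 2560 − 25×12.8 = 2240): to k=0 gives 598 → no gain ✓; to k=7.2 gives 2143 − 25×7.2 = 1963 → no gain ✓.
Mid-risk (own payoff 2143 − 148×7.2 = 1077.4): to k=0 gives 598 → no gain ✓; to k=12.8 gives 2560 − 148×12.8 = 665.6 → no gain ✓.
High-risk (own payoff 598): to k=7.2 gives 2143 − 293×7.2 = 33.4 → no gain ✓; to k=12.8 gives 2560 − 293×12.8 = -1190.4 → no gain ✓.
6 of the 6 constraints hold; this profile is a separating equilibrium.

6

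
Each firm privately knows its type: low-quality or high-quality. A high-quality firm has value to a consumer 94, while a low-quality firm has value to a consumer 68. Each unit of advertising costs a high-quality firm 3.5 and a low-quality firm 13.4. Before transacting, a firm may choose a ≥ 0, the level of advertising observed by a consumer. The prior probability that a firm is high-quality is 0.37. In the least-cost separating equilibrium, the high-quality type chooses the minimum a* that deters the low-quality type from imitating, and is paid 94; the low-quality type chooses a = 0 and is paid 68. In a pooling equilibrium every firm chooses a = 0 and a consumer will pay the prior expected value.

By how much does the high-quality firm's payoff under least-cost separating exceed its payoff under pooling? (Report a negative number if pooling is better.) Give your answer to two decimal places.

9.59

Least-cost separating signal: a* solves 68 = 94 − 13.4·a*, so a* = (94 − 68)/13.4 ≈ 1.9403.
High-quality type's separating payoff: 94 − 3.5 × a* = 94 − 3.5 × (94 − 68)/13.4 = 94 − 91/13.4 ≈ 87.2090.
Pooling payoff: 0.37 × 94 + 0.63 × 68 = 77.62.
Difference: 87.2090 − 77.62 = 9.589, i.e. 9.59 to two decimal places.
The high-quality type prefers to separate.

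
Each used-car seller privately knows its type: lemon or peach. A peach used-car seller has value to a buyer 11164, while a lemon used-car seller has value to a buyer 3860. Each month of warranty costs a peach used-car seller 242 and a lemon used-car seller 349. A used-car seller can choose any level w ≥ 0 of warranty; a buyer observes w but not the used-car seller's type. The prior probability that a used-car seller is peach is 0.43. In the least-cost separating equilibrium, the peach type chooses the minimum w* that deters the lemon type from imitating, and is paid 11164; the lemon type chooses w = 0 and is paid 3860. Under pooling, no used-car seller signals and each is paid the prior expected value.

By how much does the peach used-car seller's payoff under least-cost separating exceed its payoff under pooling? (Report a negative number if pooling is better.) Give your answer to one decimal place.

-901.4

Least-cost separating signal: w* solves 3860 = 11164 − 349·w*, so w* = (11164 − 3860)/349 ≈ 20.9284.
Peach type's separating payoff: 11164 − 242 × w* = 11164 − 242 × (11164 − 3860)/349 = 11164 − 1767568/349 ≈ 6099.335.
Pooling payoff: 0.43 × 11164 + 0.57 × 3860 = 7000.72.
Difference: 6099.335 − 7000.72 = -901.385, i.e. -901.4 to one decimal place.
The peach type would prefer the pooling outcome.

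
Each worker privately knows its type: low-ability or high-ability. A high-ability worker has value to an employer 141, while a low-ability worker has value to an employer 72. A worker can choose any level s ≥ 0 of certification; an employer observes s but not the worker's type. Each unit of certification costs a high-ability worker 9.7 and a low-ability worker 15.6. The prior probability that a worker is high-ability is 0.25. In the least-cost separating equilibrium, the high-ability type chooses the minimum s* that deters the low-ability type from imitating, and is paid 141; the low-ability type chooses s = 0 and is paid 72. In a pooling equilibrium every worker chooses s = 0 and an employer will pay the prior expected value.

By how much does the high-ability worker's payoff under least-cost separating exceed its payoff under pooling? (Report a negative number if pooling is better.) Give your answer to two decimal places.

Least-cost separating signal: s* solves 72 = 141 − 15.6·s*, so s* = (141 − 72)/15.6 ≈ 4.4231.
High-ability type's separating payoff: 141 − 9.7 × s* = 141 − 9.7 × (141 − 72)/15.6 = 141 − 669.3/15.6 ≈ 98.0962.
Pooling payoff: 0.25 × 141 + 0.75 × 72 = 89.25.
Difference: 98.0962 − 89.25 = 8.8462, i.e. 8.85 to two decimal places.
The high-ability type prefers to separate.

8.85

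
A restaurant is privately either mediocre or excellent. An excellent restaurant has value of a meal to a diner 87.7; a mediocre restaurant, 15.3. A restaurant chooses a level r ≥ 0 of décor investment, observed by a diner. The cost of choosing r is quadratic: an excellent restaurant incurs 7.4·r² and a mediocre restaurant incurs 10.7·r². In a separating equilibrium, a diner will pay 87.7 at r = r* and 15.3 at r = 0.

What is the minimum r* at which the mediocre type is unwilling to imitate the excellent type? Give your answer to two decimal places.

The mediocre type at r = 0 receives 15.3; imitating at r* yields 87.7 − 10.7·r*².
Indifference: 15.3 = 87.7 − 10.7·r*², so r*² = (87.7 − 15.3) / 10.7 ≈ 6.7664.
r* = √6.7664 ≈ 2.60.

2.60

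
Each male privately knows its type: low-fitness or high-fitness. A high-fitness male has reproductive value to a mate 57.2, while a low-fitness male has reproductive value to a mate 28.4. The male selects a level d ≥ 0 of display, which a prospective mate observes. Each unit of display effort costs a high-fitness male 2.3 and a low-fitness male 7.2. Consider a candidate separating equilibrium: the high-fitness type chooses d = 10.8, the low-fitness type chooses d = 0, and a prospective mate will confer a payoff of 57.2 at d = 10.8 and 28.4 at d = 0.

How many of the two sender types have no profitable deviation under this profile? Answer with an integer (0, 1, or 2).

2

High-fitness type: signal → 57.2 − 2.3 × 10.8 = 32.36; deviate to 0 → 28.4. IC holds (32.36 ≥ 28.4).
Low-fitness type: stay at 0 → 28.4; mimic → 57.2 − 7.2 × 10.8 = -20.56. IC holds (28.4 ≥ -20.56).
2 of 2 constraints hold, so this is a separating equilibrium.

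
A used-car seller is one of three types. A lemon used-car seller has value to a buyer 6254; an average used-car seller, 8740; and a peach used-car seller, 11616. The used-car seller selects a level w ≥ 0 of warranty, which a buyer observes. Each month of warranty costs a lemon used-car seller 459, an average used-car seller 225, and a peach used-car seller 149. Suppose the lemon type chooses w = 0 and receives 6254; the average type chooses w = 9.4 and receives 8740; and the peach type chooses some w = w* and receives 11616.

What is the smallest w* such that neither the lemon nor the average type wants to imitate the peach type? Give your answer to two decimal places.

Average type (on-path payoff 8740 − 225×9.4 = 6625) won't mimic when 6625 ≥ 11616 − 225·w*, i.e. w* ≥ 22.18.
Lemon type (on-path payoff 6254) won't mimic when 6254 ≥ 11616 − 459·w*, i.e. w* ≥ 11.68.
Both must hold, so w* = max(11.68, 22.18) = 22.18. The average type's constraint binds.

22.18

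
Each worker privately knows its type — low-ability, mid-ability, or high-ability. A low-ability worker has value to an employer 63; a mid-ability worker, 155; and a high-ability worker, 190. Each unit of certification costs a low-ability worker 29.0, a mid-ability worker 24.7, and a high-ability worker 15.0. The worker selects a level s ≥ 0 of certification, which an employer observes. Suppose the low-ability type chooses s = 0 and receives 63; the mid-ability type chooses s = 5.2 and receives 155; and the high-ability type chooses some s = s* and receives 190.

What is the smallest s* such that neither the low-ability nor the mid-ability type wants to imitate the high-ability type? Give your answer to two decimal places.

6.62

Low-ability type (on-path payoff 63) won't mimic when 63 ≥ 190 − 29.0·s*, i.e. s* ≥ 4.38.
Mid-ability type (on-path payoff 155 − 24.7×5.2 = 26.56) won't mimic when 26.56 ≥ 190 − 24.7·s*, i.e. s* ≥ 6.62.
Both must hold, so s* = max(4.38, 6.62) = 6.62. The mid-ability type's constraint binds.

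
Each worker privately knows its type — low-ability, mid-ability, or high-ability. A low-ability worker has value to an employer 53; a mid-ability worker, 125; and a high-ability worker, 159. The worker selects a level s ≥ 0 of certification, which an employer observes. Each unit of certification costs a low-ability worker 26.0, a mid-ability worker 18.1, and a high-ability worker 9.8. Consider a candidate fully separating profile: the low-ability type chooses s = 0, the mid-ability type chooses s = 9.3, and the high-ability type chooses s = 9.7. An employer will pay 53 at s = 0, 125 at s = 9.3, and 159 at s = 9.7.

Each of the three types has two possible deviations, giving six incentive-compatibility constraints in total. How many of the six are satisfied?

4

Low-ability (own payoff 53): to s=9.3 gives 125 − 26.0×9.3 = -116.8 → no gain ✓; to s=9.7 gives 159 − 26.0×9.7 = -93.2 → no gain ✓.
Mid-ability (own payoff 125 − 18.1×9.3 = -43.33): to s=0 gives 53 → profitable ✗; to s=9.7 gives 159 − 18.1×9.7 = -16.57 → profitable ✗.
High-ability (own payoff 159 − 9.8×9.7 = 63.94): to s=0 gives 53 → no gain ✓; to s=9.3 gives 125 − 9.8×9.3 = 33.86 → no gain ✓.
4 of the 6 constraints hold; not an equilibrium.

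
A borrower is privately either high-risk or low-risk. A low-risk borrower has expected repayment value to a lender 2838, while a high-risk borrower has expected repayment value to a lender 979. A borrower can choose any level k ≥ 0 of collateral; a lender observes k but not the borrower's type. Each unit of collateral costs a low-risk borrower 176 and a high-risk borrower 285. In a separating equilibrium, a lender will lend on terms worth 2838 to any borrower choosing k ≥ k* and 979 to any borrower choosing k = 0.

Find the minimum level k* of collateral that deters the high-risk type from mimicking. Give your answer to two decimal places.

6.52

A high-risk borrower choosing k = 0 receives 979.
Imitating at k* instead would pay 2838 at cost 285·k*, netting 2838 − 285·k*.
Indifference: 979 = 2838 − 285·k*, so k* = (2838 − 979) / 285 ≈ 6.52.
At k* the high-risk type's incentive constraint just binds; the low-risk type strictly prefers k* since its per-unit cost is lower.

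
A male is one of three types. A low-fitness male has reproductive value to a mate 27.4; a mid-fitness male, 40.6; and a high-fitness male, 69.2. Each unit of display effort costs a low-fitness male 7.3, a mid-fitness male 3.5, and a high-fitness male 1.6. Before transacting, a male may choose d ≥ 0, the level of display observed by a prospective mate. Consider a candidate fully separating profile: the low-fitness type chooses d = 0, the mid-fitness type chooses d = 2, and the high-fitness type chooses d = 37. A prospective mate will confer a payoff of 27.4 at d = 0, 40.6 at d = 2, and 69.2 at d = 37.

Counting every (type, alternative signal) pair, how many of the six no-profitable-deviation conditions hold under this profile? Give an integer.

4

High-fitness (own payoff 69.2 − 1.6×37 = 10): to d=0 gives 27.4 → profitable ✗; to d=2 gives 40.6 − 1.6×2 = 37.4 → profitable ✗.
Low-fitness (own payoff 27.4): to d=2 gives 40.6 − 7.3×2 = 26 → no gain ✓; to d=37 gives 69.2 − 7.3×37 = -200.9 → no gain ✓.
Mid-fitness (own payoff 40.6 − 3.5×2 = 33.6): to d=0 gives 27.4 → no gain ✓; to d=37 gives 69.2 − 3.5×37 = -60.3 → no gain ✓.
4 of the 6 constraints hold; not an equilibrium.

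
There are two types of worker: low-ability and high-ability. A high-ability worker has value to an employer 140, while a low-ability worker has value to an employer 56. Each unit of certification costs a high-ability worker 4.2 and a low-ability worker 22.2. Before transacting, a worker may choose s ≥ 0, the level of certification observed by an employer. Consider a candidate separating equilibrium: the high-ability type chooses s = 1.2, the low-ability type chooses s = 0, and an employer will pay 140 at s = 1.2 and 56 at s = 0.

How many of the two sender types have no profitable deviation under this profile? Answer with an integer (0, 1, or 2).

Low-ability type: stay at 0 → 56; mimic → 140 − 22.2 × 1.2 = 113.36. IC fails (56 < 113.36).
High-ability type: signal → 140 − 4.2 × 1.2 = 134.96; deviate to 0 → 56. IC holds (134.96 ≥ 56).
1 of 2 constraints hold, so this profile is not an equilibrium.

1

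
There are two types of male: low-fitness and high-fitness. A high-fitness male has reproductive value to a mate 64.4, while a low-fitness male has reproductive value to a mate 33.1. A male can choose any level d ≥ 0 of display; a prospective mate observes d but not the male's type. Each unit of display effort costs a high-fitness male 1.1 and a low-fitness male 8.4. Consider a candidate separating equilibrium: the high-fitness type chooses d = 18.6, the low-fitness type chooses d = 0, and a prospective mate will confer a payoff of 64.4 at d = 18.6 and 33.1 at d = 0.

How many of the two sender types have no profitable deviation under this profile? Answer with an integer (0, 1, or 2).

Low-fitness type: stay at 0 → 33.1; mimic → 64.4 − 8.4 × 18.6 = -91.84. IC holds (33.1 ≥ -91.84).
High-fitness type: signal → 64.4 − 1.1 × 18.6 = 43.94; deviate to 0 → 33.1. IC holds (43.94 ≥ 33.1).
2 of 2 constraints hold, so this is a separating equilibrium.

2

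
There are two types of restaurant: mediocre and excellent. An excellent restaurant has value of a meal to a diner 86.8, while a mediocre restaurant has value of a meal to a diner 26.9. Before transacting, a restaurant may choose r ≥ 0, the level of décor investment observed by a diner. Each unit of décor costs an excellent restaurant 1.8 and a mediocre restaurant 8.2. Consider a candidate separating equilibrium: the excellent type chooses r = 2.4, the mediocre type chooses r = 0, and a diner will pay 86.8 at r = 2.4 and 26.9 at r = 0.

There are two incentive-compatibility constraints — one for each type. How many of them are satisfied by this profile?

Excellent type: signal → 86.8 − 1.8 × 2.4 = 82.48; deviate to 0 → 26.9. IC holds (82.48 ≥ 26.9).
Mediocre type: stay at 0 → 26.9; mimic → 86.8 − 8.2 × 2.4 = 67.12. IC fails (26.9 < 67.12).
1 of 2 constraints hold, so this profile is not an equilibrium.

1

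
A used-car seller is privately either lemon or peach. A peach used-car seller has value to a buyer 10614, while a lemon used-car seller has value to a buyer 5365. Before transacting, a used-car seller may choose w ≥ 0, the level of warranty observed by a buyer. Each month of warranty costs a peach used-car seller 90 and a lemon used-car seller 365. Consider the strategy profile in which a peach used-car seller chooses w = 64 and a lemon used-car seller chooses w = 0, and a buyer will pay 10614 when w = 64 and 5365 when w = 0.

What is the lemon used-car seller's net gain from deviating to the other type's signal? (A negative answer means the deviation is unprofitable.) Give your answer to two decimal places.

Playing w = 0 the lemon used-car seller receives 5365.
Deviating to w = 64 brings payment 10614 at cost 365 × 64 = 23360, netting -12746.
Gain from deviating: -12746 − 5365 = -18111.00.
The gain is negative, so the lemon type's incentive-compatibility constraint is satisfied.

-18111.00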